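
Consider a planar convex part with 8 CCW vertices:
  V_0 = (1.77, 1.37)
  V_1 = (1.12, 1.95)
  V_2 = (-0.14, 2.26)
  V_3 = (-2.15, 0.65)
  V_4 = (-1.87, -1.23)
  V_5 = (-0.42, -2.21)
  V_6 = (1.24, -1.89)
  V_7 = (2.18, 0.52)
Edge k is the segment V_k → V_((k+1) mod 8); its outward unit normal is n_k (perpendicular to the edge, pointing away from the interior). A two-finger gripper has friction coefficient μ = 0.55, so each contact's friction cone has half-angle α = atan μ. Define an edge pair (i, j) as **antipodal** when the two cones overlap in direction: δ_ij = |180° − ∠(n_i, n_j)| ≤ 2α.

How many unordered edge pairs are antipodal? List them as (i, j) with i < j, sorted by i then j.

count = 10; pairs: (0,3), (0,4), (0,5), (1,4), (1,5), (2,5), (2,6), (3,6), (3,7), (4,7)

α = atan 0.55 = 28.81°;  2α = 57.62°
n_0 = (+0.6658, +0.7461)
n_1 = (+0.2389, +0.9710)
n_2 = (-0.6252, +0.7805)
n_3 = (-0.9891, -0.1473)
n_4 = (-0.5600, -0.8285)
n_5 = (+0.1893, -0.9819)
n_6 = (+0.9316, -0.3634)
n_7 = (+0.9007, +0.4345)
  (0,1): δ = 152.08°  ·
  (0,2): δ = 99.56°  ·
  (0,3): δ = 39.79°  ✓
  (0,4): δ = 7.69°  ✓
  (0,5): δ = 52.65°  ✓
  (0,6): δ = 110.43°  ·
  (0,7): δ = 157.49°  ·
  (1,2): δ = 127.48°  ·
  (1,3): δ = 67.71°  ·
  (1,4): δ = 20.23°  ✓
  (1,5): δ = 24.73°  ✓
  (1,6): δ = 82.51°  ·
  (1,7): δ = 129.57°  ·
  (2,3): δ = 120.22°  ·
  (2,4): δ = 72.75°  ·
  (2,5): δ = 27.78°  ✓
  (2,6): δ = 30.00°  ✓
  (2,7): δ = 77.06°  ·
  (3,4): δ = 132.52°  ·
  (3,5): δ = 87.56°  ·
  (3,6): δ = 29.78°  ✓
  (3,7): δ = 17.28°  ✓
  (4,5): δ = 135.04°  ·
  (4,6): δ = 77.25°  ·
  (4,7): δ = 30.20°  ✓
  (5,6): δ = 122.22°  ·
  (5,7): δ = 75.16°  ·
  (6,7): δ = 132.94°  ·
antipodal pairs: 10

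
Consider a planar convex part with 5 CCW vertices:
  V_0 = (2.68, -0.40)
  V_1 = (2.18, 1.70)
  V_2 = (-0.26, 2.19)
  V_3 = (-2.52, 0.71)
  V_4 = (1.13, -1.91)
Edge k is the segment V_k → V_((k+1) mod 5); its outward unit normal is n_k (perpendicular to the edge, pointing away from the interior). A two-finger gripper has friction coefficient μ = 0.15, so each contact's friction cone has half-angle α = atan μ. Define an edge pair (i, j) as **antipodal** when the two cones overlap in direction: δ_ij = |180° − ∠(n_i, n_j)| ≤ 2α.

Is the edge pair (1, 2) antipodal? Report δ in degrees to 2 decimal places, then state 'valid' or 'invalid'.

α = atan 0.15 = 8.53°;  2α = 17.06°
edge 1: e_1 = (-2.44, +0.49);  n_1 = (+0.1969, +0.9804)
edge 2: e_2 = (-2.26, -1.48);  n_2 = (-0.5478, +0.8366)
∠(n_1, n_2) = 44.57°
δ = |180° − 44.57°| = 135.43°
135.43° > 2α = 17.06°  →  invalid

δ = 135.43°, invalid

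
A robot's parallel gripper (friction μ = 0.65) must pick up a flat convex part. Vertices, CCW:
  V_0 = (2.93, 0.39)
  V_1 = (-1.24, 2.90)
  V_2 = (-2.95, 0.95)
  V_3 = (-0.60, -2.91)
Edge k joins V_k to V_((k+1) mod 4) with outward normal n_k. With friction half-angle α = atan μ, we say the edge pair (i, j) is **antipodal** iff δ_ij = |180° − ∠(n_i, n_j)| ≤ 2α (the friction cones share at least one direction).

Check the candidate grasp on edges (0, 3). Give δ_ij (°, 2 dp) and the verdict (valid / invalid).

δ = 74.12°, invalid

α = atan 0.65 = 33.02°;  2α = 66.05°
edge 0: e_0 = (-4.17, +2.51);  n_0 = (+0.5157, +0.8568)
edge 3: e_3 = (+3.53, +3.30);  n_3 = (+0.6829, -0.7305)
∠(n_0, n_3) = 105.88°
δ = |180° − 105.88°| = 74.12°
74.12° > 2α = 66.05°  →  invalid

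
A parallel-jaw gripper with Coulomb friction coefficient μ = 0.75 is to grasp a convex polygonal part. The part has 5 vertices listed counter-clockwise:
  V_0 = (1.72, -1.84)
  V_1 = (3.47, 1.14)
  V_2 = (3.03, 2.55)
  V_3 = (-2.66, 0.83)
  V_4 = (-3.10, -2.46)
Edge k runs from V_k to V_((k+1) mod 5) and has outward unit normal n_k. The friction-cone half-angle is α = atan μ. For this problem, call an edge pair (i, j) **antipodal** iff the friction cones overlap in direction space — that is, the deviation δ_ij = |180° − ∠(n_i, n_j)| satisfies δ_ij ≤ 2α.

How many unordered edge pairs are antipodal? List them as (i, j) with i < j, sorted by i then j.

α = atan 0.75 = 36.87°;  2α = 73.74°
n_0 = (+0.8623, -0.5064)
n_1 = (+0.9546, +0.2979)
n_2 = (-0.2894, +0.9572)
n_3 = (-0.9912, +0.1326)
n_4 = (+0.1276, -0.9918)
  (0,1): δ = 132.25°  ·
  (0,2): δ = 42.76°  ✓
  (0,3): δ = 22.81°  ✓
  (0,4): δ = 127.75°  ·
  (1,2): δ = 90.51°  ·
  (1,3): δ = 24.95°  ✓
  (1,4): δ = 80.00°  ·
  (2,3): δ = 114.44°  ·
  (2,4): δ = 9.49°  ✓
  (3,4): δ = 75.05°  ·
antipodal pairs: 4

count = 4; pairs: (0,2), (0,3), (1,3), (2,4)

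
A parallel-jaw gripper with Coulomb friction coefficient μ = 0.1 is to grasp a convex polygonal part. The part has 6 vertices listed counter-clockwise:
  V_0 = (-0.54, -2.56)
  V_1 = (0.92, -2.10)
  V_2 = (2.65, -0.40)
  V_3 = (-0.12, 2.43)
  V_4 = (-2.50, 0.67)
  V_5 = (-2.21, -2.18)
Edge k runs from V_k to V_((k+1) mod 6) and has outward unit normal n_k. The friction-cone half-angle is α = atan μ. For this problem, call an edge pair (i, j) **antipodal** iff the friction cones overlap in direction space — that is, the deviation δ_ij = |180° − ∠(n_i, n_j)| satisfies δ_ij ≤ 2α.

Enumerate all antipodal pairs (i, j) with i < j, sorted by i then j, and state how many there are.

count = 1; pairs: (1,3)

α = atan 0.1 = 5.71°;  2α = 11.42°
n_0 = (+0.3005, -0.9538)
n_1 = (+0.7009, -0.7133)
n_2 = (+0.7146, +0.6995)
n_3 = (-0.5946, +0.8040)
n_4 = (-0.9949, -0.1012)
n_5 = (-0.2219, -0.9751)
  (0,1): δ = 152.99°  ·
  (0,2): δ = 63.10°  ·
  (0,3): δ = 18.99°  ·
  (0,4): δ = 78.32°  ·
  (0,5): δ = 149.69°  ·
  (1,2): δ = 90.11°  ·
  (1,3): δ = 8.02°  ✓
  (1,4): δ = 51.31°  ·
  (1,5): δ = 122.68°  ·
  (2,3): δ = 97.90°  ·
  (2,4): δ = 38.58°  ·
  (2,5): δ = 32.79°  ·
  (3,4): δ = 120.67°  ·
  (3,5): δ = 49.30°  ·
  (4,5): δ = 108.63°  ·
antipodal pairs: 1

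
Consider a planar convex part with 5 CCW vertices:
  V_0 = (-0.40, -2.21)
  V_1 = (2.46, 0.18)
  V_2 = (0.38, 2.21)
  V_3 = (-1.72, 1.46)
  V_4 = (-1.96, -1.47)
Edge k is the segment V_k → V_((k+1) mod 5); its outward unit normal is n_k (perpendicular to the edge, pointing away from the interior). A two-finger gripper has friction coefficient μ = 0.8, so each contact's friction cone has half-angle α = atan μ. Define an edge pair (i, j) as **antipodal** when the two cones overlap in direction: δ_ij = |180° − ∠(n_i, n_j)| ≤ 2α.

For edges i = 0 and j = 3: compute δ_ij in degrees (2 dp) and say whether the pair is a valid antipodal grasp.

δ = 45.43°, valid

α = atan 0.8 = 38.66°;  2α = 77.32°
edge 0: e_0 = (+2.86, +2.39);  n_0 = (+0.6412, -0.7673)
edge 3: e_3 = (-0.24, -2.93);  n_3 = (-0.9967, +0.0816)
∠(n_0, n_3) = 134.57°
δ = |180° − 134.57°| = 45.43°
45.43° ≤ 2α = 77.32°  →  valid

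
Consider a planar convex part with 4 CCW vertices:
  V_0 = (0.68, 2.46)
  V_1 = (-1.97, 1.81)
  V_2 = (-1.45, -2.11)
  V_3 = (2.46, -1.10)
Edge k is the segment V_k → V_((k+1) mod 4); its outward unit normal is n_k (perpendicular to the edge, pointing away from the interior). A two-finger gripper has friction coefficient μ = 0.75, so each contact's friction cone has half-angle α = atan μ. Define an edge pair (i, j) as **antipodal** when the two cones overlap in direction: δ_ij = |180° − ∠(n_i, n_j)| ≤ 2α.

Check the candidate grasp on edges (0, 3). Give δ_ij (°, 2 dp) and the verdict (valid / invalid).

δ = 102.78°, invalid

α = atan 0.75 = 36.87°;  2α = 73.74°
edge 0: e_0 = (-2.65, -0.65);  n_0 = (-0.2382, +0.9712)
edge 3: e_3 = (-1.78, +3.56);  n_3 = (+0.8944, +0.4472)
∠(n_0, n_3) = 77.22°
δ = |180° − 77.22°| = 102.78°
102.78° > 2α = 73.74°  →  invalid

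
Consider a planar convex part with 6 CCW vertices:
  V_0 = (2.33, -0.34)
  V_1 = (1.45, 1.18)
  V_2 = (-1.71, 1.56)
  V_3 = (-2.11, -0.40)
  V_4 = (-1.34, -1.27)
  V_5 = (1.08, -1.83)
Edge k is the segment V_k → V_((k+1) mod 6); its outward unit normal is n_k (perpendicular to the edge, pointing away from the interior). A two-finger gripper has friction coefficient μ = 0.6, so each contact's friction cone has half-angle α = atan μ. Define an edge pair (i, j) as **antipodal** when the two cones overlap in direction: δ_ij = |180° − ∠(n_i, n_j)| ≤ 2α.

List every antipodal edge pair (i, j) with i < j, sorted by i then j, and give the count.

count = 7; pairs: (0,2), (0,3), (0,4), (1,3), (1,4), (1,5), (2,5)

α = atan 0.6 = 30.96°;  2α = 61.93°
n_0 = (+0.8654, +0.5010)
n_1 = (+0.1194, +0.9928)
n_2 = (-0.9798, +0.2000)
n_3 = (-0.7488, -0.6628)
n_4 = (-0.2254, -0.9743)
n_5 = (+0.7661, -0.6427)
  (0,1): δ = 126.93°  ·
  (0,2): δ = 41.60°  ✓
  (0,3): δ = 11.44°  ✓
  (0,4): δ = 46.90°  ✓
  (0,5): δ = 109.94°  ·
  (1,2): δ = 94.68°  ·
  (1,3): δ = 41.63°  ✓
  (1,4): δ = 6.17°  ✓
  (1,5): δ = 56.86°  ✓
  (2,3): δ = 126.95°  ·
  (2,4): δ = 91.49°  ·
  (2,5): δ = 28.46°  ✓
  (3,4): δ = 144.54°  ·
  (3,5): δ = 81.50°  ·
  (4,5): δ = 116.96°  ·
antipodal pairs: 7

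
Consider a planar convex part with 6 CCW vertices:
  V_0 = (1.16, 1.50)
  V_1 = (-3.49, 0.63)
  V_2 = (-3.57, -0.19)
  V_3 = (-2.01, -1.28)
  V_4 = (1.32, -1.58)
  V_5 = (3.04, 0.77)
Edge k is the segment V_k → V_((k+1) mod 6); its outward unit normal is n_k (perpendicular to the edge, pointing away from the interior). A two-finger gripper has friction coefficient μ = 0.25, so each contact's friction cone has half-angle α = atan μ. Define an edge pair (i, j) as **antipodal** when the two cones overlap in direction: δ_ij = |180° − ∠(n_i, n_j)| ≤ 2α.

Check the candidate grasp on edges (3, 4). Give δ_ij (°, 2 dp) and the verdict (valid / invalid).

α = atan 0.25 = 14.04°;  2α = 28.07°
edge 3: e_3 = (+3.33, -0.30);  n_3 = (-0.0897, -0.9960)
edge 4: e_4 = (+1.72, +2.35);  n_4 = (+0.8070, -0.5906)
∠(n_3, n_4) = 58.95°
δ = |180° − 58.95°| = 121.05°
121.05° > 2α = 28.07°  →  invalid

δ = 121.05°, invalid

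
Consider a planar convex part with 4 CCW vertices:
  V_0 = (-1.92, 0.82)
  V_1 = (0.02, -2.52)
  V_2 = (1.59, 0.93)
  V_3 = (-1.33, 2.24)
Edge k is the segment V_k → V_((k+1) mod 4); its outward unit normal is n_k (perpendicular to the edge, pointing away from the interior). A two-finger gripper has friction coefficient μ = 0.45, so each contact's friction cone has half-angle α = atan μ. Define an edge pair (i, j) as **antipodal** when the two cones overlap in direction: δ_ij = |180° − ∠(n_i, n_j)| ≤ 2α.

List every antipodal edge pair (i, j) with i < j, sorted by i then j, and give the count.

count = 2; pairs: (0,2), (1,3)

α = atan 0.45 = 24.23°;  2α = 48.46°
n_0 = (-0.8647, -0.5023)
n_1 = (+0.9102, -0.4142)
n_2 = (+0.4093, +0.9124)
n_3 = (-0.9235, +0.3837)
  (0,1): δ = 54.62°  ·
  (0,2): δ = 35.69°  ✓
  (0,3): δ = 127.29°  ·
  (1,2): δ = 89.69°  ·
  (1,3): δ = 1.91°  ✓
  (2,3): δ = 88.40°  ·
antipodal pairs: 2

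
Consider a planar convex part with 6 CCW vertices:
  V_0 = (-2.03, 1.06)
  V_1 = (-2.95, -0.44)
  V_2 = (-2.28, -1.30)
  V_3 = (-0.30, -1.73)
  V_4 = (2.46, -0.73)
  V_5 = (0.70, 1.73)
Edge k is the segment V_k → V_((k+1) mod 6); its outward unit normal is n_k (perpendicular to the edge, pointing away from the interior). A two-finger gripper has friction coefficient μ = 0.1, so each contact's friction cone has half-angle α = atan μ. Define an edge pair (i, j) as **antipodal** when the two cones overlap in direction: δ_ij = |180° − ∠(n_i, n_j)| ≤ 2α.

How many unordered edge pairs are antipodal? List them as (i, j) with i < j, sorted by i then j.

count = 2; pairs: (1,4), (3,5)

α = atan 0.1 = 5.71°;  2α = 11.42°
n_0 = (-0.8524, +0.5228)
n_1 = (-0.7889, -0.6146)
n_2 = (-0.2122, -0.9772)
n_3 = (+0.3406, -0.9402)
n_4 = (+0.8133, +0.5819)
n_5 = (-0.2383, +0.9712)
  (0,1): δ = 110.56°  ·
  (0,2): δ = 70.73°  ·
  (0,3): δ = 38.56°  ·
  (0,4): δ = 67.10°  ·
  (0,5): δ = 135.31°  ·
  (1,2): δ = 140.17°  ·
  (1,3): δ = 108.00°  ·
  (1,4): δ = 2.34°  ✓
  (1,5): δ = 65.87°  ·
  (2,3): δ = 147.83°  ·
  (2,4): δ = 42.17°  ·
  (2,5): δ = 26.04°  ·
  (3,4): δ = 74.33°  ·
  (3,5): δ = 6.13°  ✓
  (4,5): δ = 111.79°  ·
antipodal pairs: 2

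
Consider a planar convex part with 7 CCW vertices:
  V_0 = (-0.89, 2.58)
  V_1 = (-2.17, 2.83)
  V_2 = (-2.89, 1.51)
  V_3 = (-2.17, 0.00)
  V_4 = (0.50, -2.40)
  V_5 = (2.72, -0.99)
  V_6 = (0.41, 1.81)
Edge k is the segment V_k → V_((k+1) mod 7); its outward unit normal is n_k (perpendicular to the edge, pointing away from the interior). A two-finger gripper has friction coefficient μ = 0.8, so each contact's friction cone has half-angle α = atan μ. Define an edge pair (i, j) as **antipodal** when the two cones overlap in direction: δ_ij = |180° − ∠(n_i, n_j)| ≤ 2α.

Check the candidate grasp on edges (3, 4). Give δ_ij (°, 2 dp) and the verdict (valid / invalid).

δ = 105.63°, invalid

α = atan 0.8 = 38.66°;  2α = 77.32°
edge 3: e_3 = (+2.67, -2.40);  n_3 = (-0.6685, -0.7437)
edge 4: e_4 = (+2.22, +1.41);  n_4 = (+0.5361, -0.8441)
∠(n_3, n_4) = 74.37°
δ = |180° − 74.37°| = 105.63°
105.63° > 2α = 77.32°  →  invalid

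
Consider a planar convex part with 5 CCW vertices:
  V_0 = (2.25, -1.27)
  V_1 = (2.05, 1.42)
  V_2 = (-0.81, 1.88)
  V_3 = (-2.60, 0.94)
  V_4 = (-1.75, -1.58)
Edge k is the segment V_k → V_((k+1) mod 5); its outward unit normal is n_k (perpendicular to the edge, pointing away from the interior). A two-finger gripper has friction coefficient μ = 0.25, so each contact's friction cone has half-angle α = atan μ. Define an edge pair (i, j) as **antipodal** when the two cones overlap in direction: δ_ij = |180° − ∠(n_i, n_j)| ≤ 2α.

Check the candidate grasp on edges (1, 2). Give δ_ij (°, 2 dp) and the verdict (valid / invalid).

α = atan 0.25 = 14.04°;  2α = 28.07°
edge 1: e_1 = (-2.86, +0.46);  n_1 = (+0.1588, +0.9873)
edge 2: e_2 = (-1.79, -0.94);  n_2 = (-0.4649, +0.8853)
∠(n_1, n_2) = 36.84°
δ = |180° − 36.84°| = 143.16°
143.16° > 2α = 28.07°  →  invalid

δ = 143.16°, invalid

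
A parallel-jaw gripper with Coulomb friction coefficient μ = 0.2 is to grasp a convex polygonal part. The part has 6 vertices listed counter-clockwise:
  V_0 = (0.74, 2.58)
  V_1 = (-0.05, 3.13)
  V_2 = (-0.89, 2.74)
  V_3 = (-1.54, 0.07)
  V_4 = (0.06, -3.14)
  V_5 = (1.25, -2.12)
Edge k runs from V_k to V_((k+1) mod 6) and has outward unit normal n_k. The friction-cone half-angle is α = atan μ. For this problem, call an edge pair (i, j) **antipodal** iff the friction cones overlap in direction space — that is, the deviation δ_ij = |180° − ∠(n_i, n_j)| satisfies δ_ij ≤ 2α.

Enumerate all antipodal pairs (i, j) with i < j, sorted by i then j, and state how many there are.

count = 3; pairs: (1,4), (2,5), (3,5)

α = atan 0.2 = 11.31°;  2α = 22.62°
n_0 = (+0.5714, +0.8207)
n_1 = (-0.4211, +0.9070)
n_2 = (-0.9716, +0.2365)
n_3 = (-0.8950, -0.4461)
n_4 = (+0.6508, -0.7593)
n_5 = (+0.9942, +0.1079)
  (0,1): δ = 120.25°  ·
  (0,2): δ = 68.84°  ·
  (0,3): δ = 28.66°  ·
  (0,4): δ = 75.45°  ·
  (0,5): δ = 131.04°  ·
  (1,2): δ = 128.59°  ·
  (1,3): δ = 88.41°  ·
  (1,4): δ = 15.70°  ✓
  (1,5): δ = 71.29°  ·
  (2,3): δ = 139.82°  ·
  (2,4): δ = 35.72°  ·
  (2,5): δ = 19.88°  ✓
  (3,4): δ = 75.89°  ·
  (3,5): δ = 20.30°  ✓
  (4,5): δ = 124.41°  ·
antipodal pairs: 3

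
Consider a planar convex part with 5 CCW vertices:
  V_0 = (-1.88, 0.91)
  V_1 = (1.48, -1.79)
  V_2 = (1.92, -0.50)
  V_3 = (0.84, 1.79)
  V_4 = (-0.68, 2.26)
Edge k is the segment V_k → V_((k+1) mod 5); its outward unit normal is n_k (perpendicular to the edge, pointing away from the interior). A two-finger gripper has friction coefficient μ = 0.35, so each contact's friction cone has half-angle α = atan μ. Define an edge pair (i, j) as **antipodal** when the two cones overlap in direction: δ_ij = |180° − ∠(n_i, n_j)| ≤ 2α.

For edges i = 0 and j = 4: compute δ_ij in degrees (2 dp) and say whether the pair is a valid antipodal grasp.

δ = 87.15°, invalid

α = atan 0.35 = 19.29°;  2α = 38.58°
edge 0: e_0 = (+3.36, -2.70);  n_0 = (-0.6264, -0.7795)
edge 4: e_4 = (-1.20, -1.35);  n_4 = (-0.7474, +0.6644)
∠(n_0, n_4) = 92.85°
δ = |180° − 92.85°| = 87.15°
87.15° > 2α = 38.58°  →  invalid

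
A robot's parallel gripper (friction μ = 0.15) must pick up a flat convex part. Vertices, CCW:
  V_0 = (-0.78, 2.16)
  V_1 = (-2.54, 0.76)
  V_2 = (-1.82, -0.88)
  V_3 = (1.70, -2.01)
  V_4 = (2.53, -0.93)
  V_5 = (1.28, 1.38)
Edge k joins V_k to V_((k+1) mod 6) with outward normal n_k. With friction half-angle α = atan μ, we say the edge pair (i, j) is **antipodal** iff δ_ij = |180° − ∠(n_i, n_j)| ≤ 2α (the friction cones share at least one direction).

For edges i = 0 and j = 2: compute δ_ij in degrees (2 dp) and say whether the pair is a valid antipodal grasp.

α = atan 0.15 = 8.53°;  2α = 17.06°
edge 0: e_0 = (-1.76, -1.40);  n_0 = (-0.6225, +0.7826)
edge 2: e_2 = (+3.52, -1.13);  n_2 = (-0.3057, -0.9521)
∠(n_0, n_2) = 123.70°
δ = |180° − 123.70°| = 56.30°
56.30° > 2α = 17.06°  →  invalid

δ = 56.30°, invalid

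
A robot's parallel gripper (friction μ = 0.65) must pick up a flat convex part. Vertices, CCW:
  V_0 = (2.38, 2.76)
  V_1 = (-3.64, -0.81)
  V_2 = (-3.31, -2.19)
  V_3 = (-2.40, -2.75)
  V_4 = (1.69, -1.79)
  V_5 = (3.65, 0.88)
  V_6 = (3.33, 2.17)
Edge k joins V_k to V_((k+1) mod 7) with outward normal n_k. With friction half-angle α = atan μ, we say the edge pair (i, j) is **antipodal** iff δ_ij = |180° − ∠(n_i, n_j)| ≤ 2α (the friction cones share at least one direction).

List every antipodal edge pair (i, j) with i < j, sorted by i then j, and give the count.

count = 9; pairs: (0,2), (0,3), (0,4), (1,4), (1,5), (1,6), (2,5), (2,6), (3,6)

α = atan 0.65 = 33.02°;  2α = 66.05°
n_0 = (-0.5101, +0.8601)
n_1 = (-0.9726, -0.2326)
n_2 = (-0.5241, -0.8517)
n_3 = (+0.2285, -0.9735)
n_4 = (+0.8061, -0.5918)
n_5 = (+0.9706, +0.2408)
n_6 = (+0.5276, +0.8495)
  (0,1): δ = 107.22°  ·
  (0,2): δ = 62.28°  ✓
  (0,3): δ = 17.46°  ✓
  (0,4): δ = 23.05°  ✓
  (0,5): δ = 73.26°  ·
  (0,6): δ = 117.49°  ·
  (1,2): δ = 135.06°  ·
  (1,3): δ = 90.24°  ·
  (1,4): δ = 49.73°  ✓
  (1,5): δ = 0.48°  ✓
  (1,6): δ = 44.71°  ✓
  (2,3): δ = 135.18°  ·
  (2,4): δ = 94.67°  ·
  (2,5): δ = 44.46°  ✓
  (2,6): δ = 0.23°  ✓
  (3,4): δ = 139.49°  ·
  (3,5): δ = 89.28°  ·
  (3,6): δ = 45.05°  ✓
  (4,5): δ = 129.79°  ·
  (4,6): δ = 85.56°  ·
  (5,6): δ = 135.77°  ·
antipodal pairs: 9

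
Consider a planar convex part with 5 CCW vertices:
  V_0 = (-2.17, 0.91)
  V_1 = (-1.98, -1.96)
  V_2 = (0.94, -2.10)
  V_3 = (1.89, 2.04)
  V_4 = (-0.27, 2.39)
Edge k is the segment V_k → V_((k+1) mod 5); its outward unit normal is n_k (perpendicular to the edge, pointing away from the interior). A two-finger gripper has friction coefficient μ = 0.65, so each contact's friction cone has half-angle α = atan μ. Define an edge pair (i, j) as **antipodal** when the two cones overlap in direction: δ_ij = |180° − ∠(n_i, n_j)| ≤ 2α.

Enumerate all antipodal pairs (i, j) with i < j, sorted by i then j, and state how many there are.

α = atan 0.65 = 33.02°;  2α = 66.05°
n_0 = (-0.9978, -0.0661)
n_1 = (-0.0479, -0.9989)
n_2 = (+0.9747, -0.2237)
n_3 = (+0.1600, +0.9871)
n_4 = (-0.6145, +0.7889)
  (0,1): δ = 96.53°  ·
  (0,2): δ = 16.71°  ✓
  (0,3): δ = 77.01°  ·
  (0,4): δ = 124.13°  ·
  (1,2): δ = 100.18°  ·
  (1,3): δ = 6.46°  ✓
  (1,4): δ = 40.66°  ✓
  (2,3): δ = 86.28°  ·
  (2,4): δ = 39.16°  ✓
  (3,4): δ = 132.88°  ·
antipodal pairs: 4

count = 4; pairs: (0,2), (1,3), (1,4), (2,4)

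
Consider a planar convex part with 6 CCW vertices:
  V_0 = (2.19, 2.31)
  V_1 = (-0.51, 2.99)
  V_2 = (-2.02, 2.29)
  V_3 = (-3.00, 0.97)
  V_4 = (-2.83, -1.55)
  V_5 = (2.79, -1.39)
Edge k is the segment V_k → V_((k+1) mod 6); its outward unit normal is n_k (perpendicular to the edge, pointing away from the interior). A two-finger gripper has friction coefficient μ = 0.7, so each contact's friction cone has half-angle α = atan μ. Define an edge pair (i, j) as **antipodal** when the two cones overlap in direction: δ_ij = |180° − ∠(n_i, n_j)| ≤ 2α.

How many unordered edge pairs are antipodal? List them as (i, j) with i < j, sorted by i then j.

α = atan 0.7 = 34.99°;  2α = 69.98°
n_0 = (+0.2442, +0.9697)
n_1 = (-0.4206, +0.9073)
n_2 = (-0.8029, +0.5961)
n_3 = (-0.9977, -0.0673)
n_4 = (+0.0285, -0.9996)
n_5 = (+0.9871, +0.1601)
  (0,1): δ = 140.99°  ·
  (0,2): δ = 112.46°  ·
  (0,3): δ = 72.00°  ·
  (0,4): δ = 15.77°  ✓
  (0,5): δ = 113.35°  ·
  (1,2): δ = 151.46°  ·
  (1,3): δ = 111.01°  ·
  (1,4): δ = 23.24°  ✓
  (1,5): δ = 74.34°  ·
  (2,3): δ = 139.55°  ·
  (2,4): δ = 51.78°  ✓
  (2,5): δ = 45.80°  ✓
  (3,4): δ = 92.23°  ·
  (3,5): δ = 5.35°  ✓
  (4,5): δ = 82.42°  ·
antipodal pairs: 5

count = 5; pairs: (0,4), (1,4), (2,4), (2,5), (3,5)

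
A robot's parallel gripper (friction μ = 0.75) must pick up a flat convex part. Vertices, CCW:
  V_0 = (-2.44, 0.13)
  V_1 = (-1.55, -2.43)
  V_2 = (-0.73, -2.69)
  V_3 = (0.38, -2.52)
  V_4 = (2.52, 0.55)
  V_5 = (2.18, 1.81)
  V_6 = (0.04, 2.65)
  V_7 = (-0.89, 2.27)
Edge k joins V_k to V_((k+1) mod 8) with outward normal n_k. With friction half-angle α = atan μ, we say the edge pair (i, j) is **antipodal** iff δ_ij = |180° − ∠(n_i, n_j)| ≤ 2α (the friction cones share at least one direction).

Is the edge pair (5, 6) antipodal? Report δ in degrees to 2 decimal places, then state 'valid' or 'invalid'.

δ = 136.34°, invalid

α = atan 0.75 = 36.87°;  2α = 73.74°
edge 5: e_5 = (-2.14, +0.84);  n_5 = (+0.3654, +0.9309)
edge 6: e_6 = (-0.93, -0.38);  n_6 = (-0.3782, +0.9257)
∠(n_5, n_6) = 43.66°
δ = |180° − 43.66°| = 136.34°
136.34° > 2α = 73.74°  →  invalid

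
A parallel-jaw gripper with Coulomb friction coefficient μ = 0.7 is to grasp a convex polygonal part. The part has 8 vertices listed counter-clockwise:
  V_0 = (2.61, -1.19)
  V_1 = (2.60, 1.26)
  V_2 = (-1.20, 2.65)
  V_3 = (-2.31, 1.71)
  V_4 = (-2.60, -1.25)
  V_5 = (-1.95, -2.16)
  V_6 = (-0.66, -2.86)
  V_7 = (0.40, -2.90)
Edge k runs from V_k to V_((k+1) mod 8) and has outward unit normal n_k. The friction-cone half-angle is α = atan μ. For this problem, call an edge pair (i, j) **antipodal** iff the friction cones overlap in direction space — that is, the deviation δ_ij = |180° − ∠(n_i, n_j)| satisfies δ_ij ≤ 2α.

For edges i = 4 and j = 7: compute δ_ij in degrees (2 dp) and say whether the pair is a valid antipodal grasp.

α = atan 0.7 = 34.99°;  2α = 69.98°
edge 4: e_4 = (+0.65, -0.91);  n_4 = (-0.8137, -0.5812)
edge 7: e_7 = (+2.21, +1.71);  n_7 = (+0.6120, -0.7909)
∠(n_4, n_7) = 92.19°
δ = |180° − 92.19°| = 87.81°
87.81° > 2α = 69.98°  →  invalid

δ = 87.81°, invalid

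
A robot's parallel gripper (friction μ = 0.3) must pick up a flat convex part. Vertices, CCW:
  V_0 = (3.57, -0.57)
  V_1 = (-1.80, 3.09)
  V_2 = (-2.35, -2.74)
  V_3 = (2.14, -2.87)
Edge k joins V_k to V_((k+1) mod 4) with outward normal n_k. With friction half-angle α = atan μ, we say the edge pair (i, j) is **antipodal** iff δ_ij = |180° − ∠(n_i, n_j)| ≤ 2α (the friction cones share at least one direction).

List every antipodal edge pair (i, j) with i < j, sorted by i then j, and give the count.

α = atan 0.3 = 16.70°;  2α = 33.40°
n_0 = (+0.5632, +0.8263)
n_1 = (-0.9956, +0.0939)
n_2 = (-0.0289, -0.9996)
n_3 = (+0.8492, -0.5280)
  (0,1): δ = 61.11°  ·
  (0,2): δ = 32.62°  ✓
  (0,3): δ = 92.41°  ·
  (1,2): δ = 86.27°  ·
  (1,3): δ = 26.48°  ✓
  (2,3): δ = 120.21°  ·
antipodal pairs: 2

count = 2; pairs: (0,2), (1,3)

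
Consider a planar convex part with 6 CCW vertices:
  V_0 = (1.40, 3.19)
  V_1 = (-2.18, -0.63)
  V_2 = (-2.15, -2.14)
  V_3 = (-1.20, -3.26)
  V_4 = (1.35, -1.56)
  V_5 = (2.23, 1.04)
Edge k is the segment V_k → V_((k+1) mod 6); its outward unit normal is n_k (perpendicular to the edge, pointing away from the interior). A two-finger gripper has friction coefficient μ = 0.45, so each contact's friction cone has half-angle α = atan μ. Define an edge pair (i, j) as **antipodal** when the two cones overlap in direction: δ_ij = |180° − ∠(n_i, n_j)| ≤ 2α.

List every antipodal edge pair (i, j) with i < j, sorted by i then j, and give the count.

α = atan 0.45 = 24.23°;  2α = 48.46°
n_0 = (-0.7297, +0.6838)
n_1 = (-0.9998, -0.0199)
n_2 = (-0.7626, -0.6469)
n_3 = (+0.5547, -0.8321)
n_4 = (+0.9472, -0.3206)
n_5 = (+0.9329, +0.3601)
  (0,1): δ = 135.72°  ·
  (0,2): δ = 96.55°  ·
  (0,3): δ = 13.17°  ✓
  (0,4): δ = 24.44°  ✓
  (0,5): δ = 64.25°  ·
  (1,2): δ = 140.83°  ·
  (1,3): δ = 57.45°  ·
  (1,4): δ = 19.84°  ✓
  (1,5): δ = 19.97°  ✓
  (2,3): δ = 96.62°  ·
  (2,4): δ = 59.00°  ·
  (2,5): δ = 19.20°  ✓
  (3,4): δ = 142.39°  ·
  (3,5): δ = 102.58°  ·
  (4,5): δ = 140.19°  ·
antipodal pairs: 5

count = 5; pairs: (0,3), (0,4), (1,4), (1,5), (2,5)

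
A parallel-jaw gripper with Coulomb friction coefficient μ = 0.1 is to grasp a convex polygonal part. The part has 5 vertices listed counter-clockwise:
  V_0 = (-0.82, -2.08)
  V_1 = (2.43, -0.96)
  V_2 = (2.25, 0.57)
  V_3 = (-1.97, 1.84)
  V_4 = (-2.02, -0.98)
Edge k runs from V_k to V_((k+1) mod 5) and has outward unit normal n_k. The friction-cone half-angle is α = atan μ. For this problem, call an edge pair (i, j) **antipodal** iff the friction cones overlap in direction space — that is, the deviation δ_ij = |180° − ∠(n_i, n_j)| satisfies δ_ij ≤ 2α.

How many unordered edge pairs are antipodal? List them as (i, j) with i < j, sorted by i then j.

α = atan 0.1 = 5.71°;  2α = 11.42°
n_0 = (+0.3258, -0.9454)
n_1 = (+0.9932, +0.1168)
n_2 = (+0.2882, +0.9576)
n_3 = (-0.9998, +0.0177)
n_4 = (-0.6757, -0.7372)
  (0,1): δ = 102.30°  ·
  (0,2): δ = 35.76°  ·
  (0,3): δ = 69.97°  ·
  (0,4): δ = 118.47°  ·
  (1,2): δ = 113.46°  ·
  (1,3): δ = 7.73°  ✓
  (1,4): δ = 40.78°  ·
  (2,3): δ = 74.27°  ·
  (2,4): δ = 25.76°  ·
  (3,4): δ = 131.49°  ·
antipodal pairs: 1

count = 1; pairs: (1,3)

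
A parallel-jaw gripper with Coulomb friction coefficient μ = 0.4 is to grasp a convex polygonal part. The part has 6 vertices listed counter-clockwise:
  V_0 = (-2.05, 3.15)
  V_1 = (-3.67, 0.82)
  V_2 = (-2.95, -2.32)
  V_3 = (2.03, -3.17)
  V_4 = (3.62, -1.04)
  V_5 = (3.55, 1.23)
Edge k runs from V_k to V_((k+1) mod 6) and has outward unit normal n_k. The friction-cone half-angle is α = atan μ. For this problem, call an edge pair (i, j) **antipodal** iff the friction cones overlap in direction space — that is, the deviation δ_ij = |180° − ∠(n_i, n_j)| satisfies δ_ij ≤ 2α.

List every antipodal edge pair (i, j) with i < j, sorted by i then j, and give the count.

count = 4; pairs: (0,3), (0,4), (1,4), (2,5)

α = atan 0.4 = 21.80°;  2α = 43.60°
n_0 = (-0.8210, +0.5709)
n_1 = (-0.9747, -0.2235)
n_2 = (-0.1682, -0.9857)
n_3 = (+0.8014, -0.5982)
n_4 = (+0.9995, +0.0308)
n_5 = (+0.3243, +0.9459)
  (0,1): δ = 132.28°  ·
  (0,2): δ = 64.88°  ·
  (0,3): δ = 1.93°  ✓
  (0,4): δ = 36.58°  ✓
  (0,5): δ = 105.89°  ·
  (1,2): δ = 112.60°  ·
  (1,3): δ = 49.66°  ·
  (1,4): δ = 11.15°  ✓
  (1,5): δ = 58.16°  ·
  (2,3): δ = 117.05°  ·
  (2,4): δ = 78.55°  ·
  (2,5): δ = 9.24°  ✓
  (3,4): δ = 141.49°  ·
  (3,5): δ = 72.18°  ·
  (4,5): δ = 110.69°  ·
antipodal pairs: 4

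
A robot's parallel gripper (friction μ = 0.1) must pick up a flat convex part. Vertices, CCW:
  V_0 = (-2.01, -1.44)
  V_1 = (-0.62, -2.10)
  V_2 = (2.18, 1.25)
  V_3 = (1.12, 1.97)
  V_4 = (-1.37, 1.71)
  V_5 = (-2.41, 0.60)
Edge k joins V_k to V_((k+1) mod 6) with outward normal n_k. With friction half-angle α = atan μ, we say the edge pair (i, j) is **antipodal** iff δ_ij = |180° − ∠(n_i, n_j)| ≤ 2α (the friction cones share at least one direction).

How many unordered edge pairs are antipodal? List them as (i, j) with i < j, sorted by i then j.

count = 2; pairs: (0,2), (1,4)

α = atan 0.1 = 5.71°;  2α = 11.42°
n_0 = (-0.4289, -0.9033)
n_1 = (+0.7673, -0.6413)
n_2 = (+0.5619, +0.8272)
n_3 = (-0.1039, +0.9946)
n_4 = (-0.7297, +0.6837)
n_5 = (-0.9813, -0.1924)
  (0,1): δ = 104.49°  ·
  (0,2): δ = 8.79°  ✓
  (0,3): δ = 31.36°  ·
  (0,4): δ = 72.26°  ·
  (0,5): δ = 126.49°  ·
  (1,2): δ = 84.30°  ·
  (1,3): δ = 44.15°  ·
  (1,4): δ = 3.25°  ✓
  (1,5): δ = 50.98°  ·
  (2,3): δ = 139.85°  ·
  (2,4): δ = 98.95°  ·
  (2,5): δ = 44.72°  ·
  (3,4): δ = 139.10°  ·
  (3,5): δ = 84.87°  ·
  (4,5): δ = 125.77°  ·
antipodal pairs: 2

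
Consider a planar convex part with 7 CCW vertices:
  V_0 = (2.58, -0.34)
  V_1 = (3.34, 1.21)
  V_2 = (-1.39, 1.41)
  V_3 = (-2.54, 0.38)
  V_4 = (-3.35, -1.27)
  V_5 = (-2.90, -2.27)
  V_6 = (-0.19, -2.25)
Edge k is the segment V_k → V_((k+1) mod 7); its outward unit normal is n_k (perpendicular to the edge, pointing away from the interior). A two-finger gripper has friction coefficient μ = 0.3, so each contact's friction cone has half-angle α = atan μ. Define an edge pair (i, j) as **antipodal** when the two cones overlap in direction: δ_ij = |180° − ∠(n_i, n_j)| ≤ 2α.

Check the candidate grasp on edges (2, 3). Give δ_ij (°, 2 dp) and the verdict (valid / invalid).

δ = 158.00°, invalid

α = atan 0.3 = 16.70°;  2α = 33.40°
edge 2: e_2 = (-1.15, -1.03);  n_2 = (-0.6672, +0.7449)
edge 3: e_3 = (-0.81, -1.65);  n_3 = (-0.8977, +0.4407)
∠(n_2, n_3) = 22.00°
δ = |180° − 22.00°| = 158.00°
158.00° > 2α = 33.40°  →  invalid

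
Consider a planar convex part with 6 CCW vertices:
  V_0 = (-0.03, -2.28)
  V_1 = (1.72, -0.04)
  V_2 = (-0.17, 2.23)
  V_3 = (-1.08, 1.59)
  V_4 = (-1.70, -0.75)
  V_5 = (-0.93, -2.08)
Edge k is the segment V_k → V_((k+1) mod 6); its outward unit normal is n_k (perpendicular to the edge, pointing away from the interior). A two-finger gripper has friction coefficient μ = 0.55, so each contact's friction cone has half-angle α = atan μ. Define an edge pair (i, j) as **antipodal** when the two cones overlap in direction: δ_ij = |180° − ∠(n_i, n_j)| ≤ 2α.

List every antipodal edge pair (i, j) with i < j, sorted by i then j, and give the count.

count = 6; pairs: (0,2), (0,3), (1,3), (1,4), (1,5), (2,5)

α = atan 0.55 = 28.81°;  2α = 57.62°
n_0 = (+0.7880, -0.6156)
n_1 = (+0.7685, +0.6399)
n_2 = (-0.5753, +0.8180)
n_3 = (-0.9666, +0.2561)
n_4 = (-0.8654, -0.5010)
n_5 = (-0.2169, -0.9762)
  (0,1): δ = 102.22°  ·
  (0,2): δ = 16.88°  ✓
  (0,3): δ = 23.16°  ✓
  (0,4): δ = 68.07°  ·
  (0,5): δ = 115.47°  ·
  (1,2): δ = 94.66°  ·
  (1,3): δ = 54.62°  ✓
  (1,4): δ = 9.71°  ✓
  (1,5): δ = 37.69°  ✓
  (2,3): δ = 139.96°  ·
  (2,4): δ = 95.05°  ·
  (2,5): δ = 47.65°  ✓
  (3,4): δ = 135.09°  ·
  (3,5): δ = 87.69°  ·
  (4,5): δ = 132.60°  ·
antipodal pairs: 6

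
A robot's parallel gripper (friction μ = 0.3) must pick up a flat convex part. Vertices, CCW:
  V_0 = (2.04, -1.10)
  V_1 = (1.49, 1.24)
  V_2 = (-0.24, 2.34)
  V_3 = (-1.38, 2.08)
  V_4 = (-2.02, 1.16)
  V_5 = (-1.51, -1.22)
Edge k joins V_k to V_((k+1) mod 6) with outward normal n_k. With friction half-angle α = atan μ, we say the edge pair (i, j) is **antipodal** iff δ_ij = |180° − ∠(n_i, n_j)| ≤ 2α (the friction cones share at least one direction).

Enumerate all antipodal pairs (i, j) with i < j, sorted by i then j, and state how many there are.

α = atan 0.3 = 16.70°;  2α = 33.40°
n_0 = (+0.9735, +0.2288)
n_1 = (+0.5366, +0.8439)
n_2 = (-0.2224, +0.9750)
n_3 = (-0.8209, +0.5711)
n_4 = (-0.9778, -0.2095)
n_5 = (+0.0338, -0.9994)
  (0,1): δ = 135.68°  ·
  (0,2): δ = 90.38°  ·
  (0,3): δ = 48.05°  ·
  (0,4): δ = 1.13°  ✓
  (0,5): δ = 78.71°  ·
  (1,2): δ = 134.70°  ·
  (1,3): δ = 92.37°  ·
  (1,4): δ = 45.46°  ·
  (1,5): δ = 34.39°  ·
  (2,3): δ = 137.67°  ·
  (2,4): δ = 90.75°  ·
  (2,5): δ = 10.91°  ✓
  (3,4): δ = 133.08°  ·
  (3,5): δ = 53.24°  ·
  (4,5): δ = 100.16°  ·
antipodal pairs: 2

count = 2; pairs: (0,4), (2,5)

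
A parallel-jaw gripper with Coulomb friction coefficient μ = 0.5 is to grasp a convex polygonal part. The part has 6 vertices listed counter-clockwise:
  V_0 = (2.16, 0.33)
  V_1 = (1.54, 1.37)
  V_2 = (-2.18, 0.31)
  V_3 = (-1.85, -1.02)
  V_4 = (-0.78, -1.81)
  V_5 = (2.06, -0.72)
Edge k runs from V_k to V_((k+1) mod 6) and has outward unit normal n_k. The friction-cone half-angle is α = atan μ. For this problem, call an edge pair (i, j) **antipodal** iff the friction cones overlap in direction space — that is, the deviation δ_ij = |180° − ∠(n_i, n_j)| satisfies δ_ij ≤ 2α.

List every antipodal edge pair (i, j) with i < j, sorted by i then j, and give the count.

count = 5; pairs: (0,2), (0,3), (1,3), (1,4), (2,5)

α = atan 0.5 = 26.57°;  2α = 53.13°
n_0 = (+0.8589, +0.5121)
n_1 = (-0.2740, +0.9617)
n_2 = (-0.9706, -0.2408)
n_3 = (-0.5940, -0.8045)
n_4 = (+0.3583, -0.9336)
n_5 = (+0.9955, -0.0948)
  (0,1): δ = 104.90°  ·
  (0,2): δ = 16.87°  ✓
  (0,3): δ = 22.76°  ✓
  (0,4): δ = 80.20°  ·
  (0,5): δ = 143.76°  ·
  (1,2): δ = 91.97°  ·
  (1,3): δ = 52.34°  ✓
  (1,4): δ = 5.09°  ✓
  (1,5): δ = 68.65°  ·
  (2,3): δ = 140.37°  ·
  (2,4): δ = 82.94°  ·
  (2,5): δ = 19.38°  ✓
  (3,4): δ = 122.56°  ·
  (3,5): δ = 59.00°  ·
  (4,5): δ = 116.44°  ·
antipodal pairs: 5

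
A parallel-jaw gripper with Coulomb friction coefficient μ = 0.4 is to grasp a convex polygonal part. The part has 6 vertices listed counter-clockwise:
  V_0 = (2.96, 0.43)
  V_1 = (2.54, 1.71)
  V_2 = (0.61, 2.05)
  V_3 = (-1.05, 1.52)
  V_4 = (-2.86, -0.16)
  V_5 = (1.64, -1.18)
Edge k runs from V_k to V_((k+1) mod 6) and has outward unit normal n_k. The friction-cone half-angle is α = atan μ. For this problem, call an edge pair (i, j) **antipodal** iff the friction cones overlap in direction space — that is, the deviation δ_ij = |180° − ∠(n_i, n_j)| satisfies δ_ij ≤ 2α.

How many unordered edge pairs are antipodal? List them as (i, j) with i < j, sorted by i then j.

count = 4; pairs: (1,4), (2,4), (2,5), (3,5)

α = atan 0.4 = 21.80°;  2α = 43.60°
n_0 = (+0.9502, +0.3118)
n_1 = (+0.1735, +0.9848)
n_2 = (-0.3042, +0.9526)
n_3 = (-0.6803, +0.7329)
n_4 = (-0.2211, -0.9753)
n_5 = (+0.7733, -0.6340)
  (0,1): δ = 118.16°  ·
  (0,2): δ = 90.46°  ·
  (0,3): δ = 65.30°  ·
  (0,4): δ = 59.06°  ·
  (0,5): δ = 122.49°  ·
  (1,2): δ = 152.30°  ·
  (1,3): δ = 127.14°  ·
  (1,4): δ = 2.78°  ✓
  (1,5): δ = 60.64°  ·
  (2,3): δ = 154.84°  ·
  (2,4): δ = 30.48°  ✓
  (2,5): δ = 32.95°  ✓
  (3,4): δ = 55.64°  ·
  (3,5): δ = 7.79°  ✓
  (4,5): δ = 116.58°  ·
antipodal pairs: 4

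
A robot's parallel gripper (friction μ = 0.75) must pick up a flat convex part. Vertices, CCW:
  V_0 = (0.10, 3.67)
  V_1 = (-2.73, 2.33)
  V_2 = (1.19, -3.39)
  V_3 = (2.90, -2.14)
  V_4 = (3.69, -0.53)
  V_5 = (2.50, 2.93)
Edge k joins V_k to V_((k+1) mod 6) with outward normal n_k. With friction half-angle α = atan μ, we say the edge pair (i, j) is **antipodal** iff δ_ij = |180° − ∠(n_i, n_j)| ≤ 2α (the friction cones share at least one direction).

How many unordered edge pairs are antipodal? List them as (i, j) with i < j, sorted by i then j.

α = atan 0.75 = 36.87°;  2α = 73.74°
n_0 = (-0.4279, +0.9038)
n_1 = (-0.8249, -0.5653)
n_2 = (+0.5901, -0.8073)
n_3 = (+0.8977, -0.4405)
n_4 = (+0.9456, +0.3252)
n_5 = (+0.2946, +0.9556)
  (0,1): δ = 80.91°  ·
  (0,2): δ = 10.83°  ✓
  (0,3): δ = 38.53°  ✓
  (0,4): δ = 83.64°  ·
  (0,5): δ = 137.53°  ·
  (1,2): δ = 88.26°  ·
  (1,3): δ = 60.56°  ✓
  (1,4): δ = 15.44°  ✓
  (1,5): δ = 38.44°  ✓
  (2,3): δ = 152.30°  ·
  (2,4): δ = 107.19°  ·
  (2,5): δ = 53.30°  ✓
  (3,4): δ = 134.88°  ·
  (3,5): δ = 81.00°  ·
  (4,5): δ = 126.12°  ·
antipodal pairs: 6

count = 6; pairs: (0,2), (0,3), (1,3), (1,4), (1,5), (2,5)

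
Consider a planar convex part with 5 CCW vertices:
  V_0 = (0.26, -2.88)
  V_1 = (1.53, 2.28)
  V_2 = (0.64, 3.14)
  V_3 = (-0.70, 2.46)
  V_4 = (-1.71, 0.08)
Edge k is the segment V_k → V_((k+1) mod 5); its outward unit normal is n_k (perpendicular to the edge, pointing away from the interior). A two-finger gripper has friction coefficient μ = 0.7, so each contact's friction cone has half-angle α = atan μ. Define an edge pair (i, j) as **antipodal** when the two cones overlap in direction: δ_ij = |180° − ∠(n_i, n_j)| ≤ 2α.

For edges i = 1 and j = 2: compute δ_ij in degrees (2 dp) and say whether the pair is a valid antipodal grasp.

δ = 109.08°, invalid

α = atan 0.7 = 34.99°;  2α = 69.98°
edge 1: e_1 = (-0.89, +0.86);  n_1 = (+0.6949, +0.7191)
edge 2: e_2 = (-1.34, -0.68);  n_2 = (-0.4525, +0.8917)
∠(n_1, n_2) = 70.92°
δ = |180° − 70.92°| = 109.08°
109.08° > 2α = 69.98°  →  invalid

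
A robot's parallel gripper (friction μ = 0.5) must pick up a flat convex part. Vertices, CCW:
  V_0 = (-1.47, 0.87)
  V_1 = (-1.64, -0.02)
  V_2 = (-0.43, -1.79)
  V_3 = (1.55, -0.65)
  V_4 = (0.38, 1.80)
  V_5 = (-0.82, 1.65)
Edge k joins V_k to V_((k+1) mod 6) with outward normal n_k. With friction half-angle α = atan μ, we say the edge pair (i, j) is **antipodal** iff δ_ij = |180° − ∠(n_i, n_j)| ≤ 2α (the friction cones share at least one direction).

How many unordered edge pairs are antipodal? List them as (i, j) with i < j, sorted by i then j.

count = 5; pairs: (0,2), (0,3), (1,3), (2,4), (2,5)

α = atan 0.5 = 26.57°;  2α = 53.13°
n_0 = (-0.9822, +0.1876)
n_1 = (-0.8255, -0.5643)
n_2 = (+0.4990, -0.8666)
n_3 = (+0.9024, +0.4309)
n_4 = (-0.1240, +0.9923)
n_5 = (-0.7682, +0.6402)
  (0,1): δ = 134.83°  ·
  (0,2): δ = 49.25°  ✓
  (0,3): δ = 36.34°  ✓
  (0,4): δ = 107.94°  ·
  (0,5): δ = 151.01°  ·
  (1,2): δ = 94.43°  ·
  (1,3): δ = 8.83°  ✓
  (1,4): δ = 62.77°  ·
  (1,5): δ = 105.84°  ·
  (2,3): δ = 94.40°  ·
  (2,4): δ = 22.81°  ✓
  (2,5): δ = 20.26°  ✓
  (3,4): δ = 108.40°  ·
  (3,5): δ = 65.33°  ·
  (4,5): δ = 136.93°  ·
antipodal pairs: 5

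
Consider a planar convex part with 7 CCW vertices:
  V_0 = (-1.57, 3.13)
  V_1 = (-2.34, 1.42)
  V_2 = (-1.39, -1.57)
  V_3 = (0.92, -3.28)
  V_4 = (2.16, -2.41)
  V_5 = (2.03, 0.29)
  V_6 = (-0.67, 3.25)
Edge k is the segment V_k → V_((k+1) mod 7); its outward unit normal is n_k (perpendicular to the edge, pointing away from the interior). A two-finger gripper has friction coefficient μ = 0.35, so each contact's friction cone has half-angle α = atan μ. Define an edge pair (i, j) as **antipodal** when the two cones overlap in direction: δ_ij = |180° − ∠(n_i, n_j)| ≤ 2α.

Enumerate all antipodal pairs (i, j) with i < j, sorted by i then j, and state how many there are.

α = atan 0.35 = 19.29°;  2α = 38.58°
n_0 = (-0.9118, +0.4106)
n_1 = (-0.9531, -0.3028)
n_2 = (-0.5950, -0.8037)
n_3 = (+0.5743, -0.8186)
n_4 = (+0.9988, +0.0481)
n_5 = (+0.7388, +0.6739)
n_6 = (-0.1322, +0.9912)
  (0,1): δ = 138.13°  ·
  (0,2): δ = 102.27°  ·
  (0,3): δ = 30.70°  ✓
  (0,4): δ = 27.00°  ✓
  (0,5): δ = 66.61°  ·
  (0,6): δ = 121.84°  ·
  (1,2): δ = 144.14°  ·
  (1,3): δ = 72.57°  ·
  (1,4): δ = 14.87°  ✓
  (1,5): δ = 24.74°  ✓
  (1,6): δ = 79.97°  ·
  (2,3): δ = 108.43°  ·
  (2,4): δ = 50.73°  ·
  (2,5): δ = 11.12°  ✓
  (2,6): δ = 44.11°  ·
  (3,4): δ = 122.30°  ·
  (3,5): δ = 82.68°  ·
  (3,6): δ = 27.46°  ✓
  (4,5): δ = 140.39°  ·
  (4,6): δ = 85.16°  ·
  (5,6): δ = 124.78°  ·
antipodal pairs: 6

count = 6; pairs: (0,3), (0,4), (1,4), (1,5), (2,5), (3,6)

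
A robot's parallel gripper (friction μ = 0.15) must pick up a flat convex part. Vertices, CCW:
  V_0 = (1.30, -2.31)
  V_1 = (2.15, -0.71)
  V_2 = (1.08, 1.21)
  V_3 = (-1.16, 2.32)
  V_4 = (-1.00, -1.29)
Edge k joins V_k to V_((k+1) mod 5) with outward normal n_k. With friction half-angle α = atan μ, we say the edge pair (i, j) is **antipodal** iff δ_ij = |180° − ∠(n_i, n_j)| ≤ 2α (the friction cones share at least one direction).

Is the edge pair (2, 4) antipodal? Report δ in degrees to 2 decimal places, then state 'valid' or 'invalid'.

α = atan 0.15 = 8.53°;  2α = 17.06°
edge 2: e_2 = (-2.24, +1.11);  n_2 = (+0.4440, +0.8960)
edge 4: e_4 = (+2.30, -1.02);  n_4 = (-0.4054, -0.9141)
∠(n_2, n_4) = 177.56°
δ = |180° − 177.56°| = 2.44°
2.44° ≤ 2α = 17.06°  →  valid

δ = 2.44°, valid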